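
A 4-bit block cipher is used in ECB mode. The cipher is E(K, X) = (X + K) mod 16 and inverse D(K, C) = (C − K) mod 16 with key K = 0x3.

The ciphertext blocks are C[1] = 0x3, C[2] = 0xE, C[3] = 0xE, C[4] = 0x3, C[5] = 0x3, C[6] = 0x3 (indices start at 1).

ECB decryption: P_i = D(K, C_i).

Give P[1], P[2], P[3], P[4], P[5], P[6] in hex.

P[1]: D(K, 0x3) = 0x0.
P[2]: D(K, 0xE) = 0xB.
P[3]: D(K, 0xE) = 0xB.
P[4]: D(K, 0x3) = 0x0.
P[5]: D(K, 0x3) = 0x0.
P[6]: D(K, 0x3) = 0x0.

P[1] = 0x0, P[2] = 0xB, P[3] = 0xB, P[4] = 0x0, P[5] = 0x0, P[6] = 0x0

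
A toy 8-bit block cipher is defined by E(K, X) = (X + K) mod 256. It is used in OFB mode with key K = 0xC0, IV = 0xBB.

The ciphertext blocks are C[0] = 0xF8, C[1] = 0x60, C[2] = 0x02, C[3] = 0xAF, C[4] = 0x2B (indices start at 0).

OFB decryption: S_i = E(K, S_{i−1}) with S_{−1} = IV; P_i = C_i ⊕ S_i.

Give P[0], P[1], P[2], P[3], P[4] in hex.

P[0] = 0x83, P[1] = 0x5B, P[2] = 0xF9, P[3] = 0x14, P[4] = 0x50

P[0]: S = E(K, 0xBB) = 0x7B; 0xF8 ⊕ 0x7B = 0x83.
P[1]: S = E(K, 0x7B) = 0x3B; 0x60 ⊕ 0x3B = 0x5B.
P[2]: S = E(K, 0x3B) = 0xFB; 0x02 ⊕ 0xFB = 0xF9.
P[3]: S = E(K, 0xFB) = 0xBB; 0xAF ⊕ 0xBB = 0x14.
P[4]: S = E(K, 0xBB) = 0x7B; 0x2B ⊕ 0x7B = 0x50.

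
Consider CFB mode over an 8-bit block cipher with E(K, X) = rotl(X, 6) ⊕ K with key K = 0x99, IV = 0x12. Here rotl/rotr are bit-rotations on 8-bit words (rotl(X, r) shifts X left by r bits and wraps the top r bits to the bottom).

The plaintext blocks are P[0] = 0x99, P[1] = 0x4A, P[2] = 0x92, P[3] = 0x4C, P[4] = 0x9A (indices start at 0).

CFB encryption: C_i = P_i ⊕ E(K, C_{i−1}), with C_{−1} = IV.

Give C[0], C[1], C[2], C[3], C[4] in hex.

C[0] = 0x84, C[1] = 0xF2, C[2] = 0xB7, C[3] = 0x38, C[4] = 0x0D

C[0]: E(K, 0x12) = 0x1D; 0x99 ⊕ 0x1D = 0x84.
C[1]: E(K, 0x84) = 0xB8; 0x4A ⊕ 0xB8 = 0xF2.
C[2]: E(K, 0xF2) = 0x25; 0x92 ⊕ 0x25 = 0xB7.
C[3]: E(K, 0xB7) = 0x74; 0x4C ⊕ 0x74 = 0x38.
C[4]: E(K, 0x38) = 0x97; 0x9A ⊕ 0x97 = 0x0D.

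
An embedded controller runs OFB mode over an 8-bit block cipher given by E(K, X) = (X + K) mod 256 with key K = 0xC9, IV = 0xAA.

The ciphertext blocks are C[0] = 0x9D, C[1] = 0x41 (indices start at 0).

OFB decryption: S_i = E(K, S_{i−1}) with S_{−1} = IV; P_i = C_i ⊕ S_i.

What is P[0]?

P[0]: S = E(K, 0xAA) = 0x73; 0x9D ⊕ 0x73 = 0xEE.

P[0] = 0xEE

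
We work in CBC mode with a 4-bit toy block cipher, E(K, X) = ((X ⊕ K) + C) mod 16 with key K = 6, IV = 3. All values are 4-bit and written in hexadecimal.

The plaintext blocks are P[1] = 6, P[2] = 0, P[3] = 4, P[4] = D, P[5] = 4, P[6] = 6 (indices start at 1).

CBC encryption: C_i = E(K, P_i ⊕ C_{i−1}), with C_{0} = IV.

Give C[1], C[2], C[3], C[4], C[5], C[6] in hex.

C[1]: P[1] ⊕ 3 = 5; E(K, 5) = F.
C[2]: P[2] ⊕ F = F; E(K, F) = 5.
C[3]: P[3] ⊕ 5 = 1; E(K, 1) = 3.
C[4]: P[4] ⊕ 3 = E; E(K, E) = 4.
C[5]: P[5] ⊕ 4 = 0; E(K, 0) = 2.
C[6]: P[6] ⊕ 2 = 4; E(K, 4) = E.

C[1] = F, C[2] = 5, C[3] = 3, C[4] = 4, C[5] = 2, C[6] = E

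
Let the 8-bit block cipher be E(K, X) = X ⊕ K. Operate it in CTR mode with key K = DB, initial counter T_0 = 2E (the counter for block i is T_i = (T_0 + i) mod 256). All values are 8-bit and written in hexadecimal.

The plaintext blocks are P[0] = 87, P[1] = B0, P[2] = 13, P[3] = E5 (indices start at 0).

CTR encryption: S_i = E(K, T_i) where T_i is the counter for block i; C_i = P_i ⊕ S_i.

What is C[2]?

C[2] = F8

C[0]: T = 2E, S = E(K, T) = F5; 87 ⊕ F5 = 72.
C[1]: T = 2F, S = E(K, T) = F4; B0 ⊕ F4 = 44.
C[2]: T = 30, S = E(K, T) = EB; 13 ⊕ EB = F8.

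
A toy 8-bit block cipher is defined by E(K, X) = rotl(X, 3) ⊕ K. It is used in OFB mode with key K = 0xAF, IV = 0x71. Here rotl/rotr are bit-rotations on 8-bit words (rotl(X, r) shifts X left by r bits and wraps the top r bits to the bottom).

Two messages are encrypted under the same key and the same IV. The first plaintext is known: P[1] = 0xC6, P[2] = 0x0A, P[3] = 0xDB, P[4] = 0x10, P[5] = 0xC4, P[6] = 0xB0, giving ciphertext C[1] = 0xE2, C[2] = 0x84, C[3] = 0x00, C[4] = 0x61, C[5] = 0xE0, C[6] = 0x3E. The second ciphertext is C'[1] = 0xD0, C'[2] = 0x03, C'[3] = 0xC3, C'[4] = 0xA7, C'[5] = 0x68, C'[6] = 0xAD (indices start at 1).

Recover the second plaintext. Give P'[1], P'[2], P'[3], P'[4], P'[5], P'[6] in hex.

P'[1] = 0xF4, P'[2] = 0x8D, P'[3] = 0x18, P'[4] = 0xD6, P'[5] = 0x4C, P'[6] = 0x23

In OFB with a reused IV, both messages share the same keystream S_i, so C_i ⊕ C'_i = P_i ⊕ P'_i and thus P'_i = P_i ⊕ C_i ⊕ C'_i.
P'[1]: 0xC6 ⊕ 0xE2 ⊕ 0xD0 = 0xF4.
P'[2]: 0x0A ⊕ 0x84 ⊕ 0x03 = 0x8D.
P'[3]: 0xDB ⊕ 0x00 ⊕ 0xC3 = 0x18.
P'[4]: 0x10 ⊕ 0x61 ⊕ 0xA7 = 0xD6.
P'[5]: 0xC4 ⊕ 0xE0 ⊕ 0x68 = 0x4C.
P'[6]: 0xB0 ⊕ 0x3E ⊕ 0xAD = 0x23.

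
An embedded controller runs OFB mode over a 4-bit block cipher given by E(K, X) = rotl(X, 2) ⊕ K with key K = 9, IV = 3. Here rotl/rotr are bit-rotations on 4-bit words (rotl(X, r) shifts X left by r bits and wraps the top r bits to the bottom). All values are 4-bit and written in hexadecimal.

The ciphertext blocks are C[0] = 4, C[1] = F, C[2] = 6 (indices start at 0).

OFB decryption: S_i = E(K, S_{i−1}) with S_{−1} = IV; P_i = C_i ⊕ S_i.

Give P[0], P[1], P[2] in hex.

P[0]: S = E(K, 3) = 5; 4 ⊕ 5 = 1.
P[1]: S = E(K, 5) = C; F ⊕ C = 3.
P[2]: S = E(K, C) = A; 6 ⊕ A = C.

P[0] = 1, P[1] = 3, P[2] = C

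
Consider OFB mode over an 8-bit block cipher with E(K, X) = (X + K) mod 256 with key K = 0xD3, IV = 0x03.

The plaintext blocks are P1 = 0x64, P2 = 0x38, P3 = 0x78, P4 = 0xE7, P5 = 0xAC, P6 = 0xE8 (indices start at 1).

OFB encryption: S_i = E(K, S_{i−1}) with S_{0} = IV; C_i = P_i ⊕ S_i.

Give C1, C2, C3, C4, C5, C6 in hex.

C1 = 0xB2, C2 = 0x91, C3 = 0x04, C4 = 0xA8, C5 = 0x8E, C6 = 0x1D

C1: S = E(K, 0x03) = 0xD6; 0x64 ⊕ 0xD6 = 0xB2.
C2: S = E(K, 0xD6) = 0xA9; 0x38 ⊕ 0xA9 = 0x91.
C3: S = E(K, 0xA9) = 0x7C; 0x78 ⊕ 0x7C = 0x04.
C4: S = E(K, 0x7C) = 0x4F; 0xE7 ⊕ 0x4F = 0xA8.
C5: S = E(K, 0x4F) = 0x22; 0xAC ⊕ 0x22 = 0x8E.
C6: S = E(K, 0x22) = 0xF5; 0xE8 ⊕ 0xF5 = 0x1D.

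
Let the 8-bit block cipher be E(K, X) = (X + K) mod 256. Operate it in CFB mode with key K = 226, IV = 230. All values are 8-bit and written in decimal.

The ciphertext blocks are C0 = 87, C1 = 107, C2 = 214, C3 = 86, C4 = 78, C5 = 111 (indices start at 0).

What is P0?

CFB decryption: P_i = C_i ⊕ E(K, C_{i−1}), with C_{−1} = IV.
P0: E(K, 230) = 200; 87 ⊕ 200 = 159.

P0 = 159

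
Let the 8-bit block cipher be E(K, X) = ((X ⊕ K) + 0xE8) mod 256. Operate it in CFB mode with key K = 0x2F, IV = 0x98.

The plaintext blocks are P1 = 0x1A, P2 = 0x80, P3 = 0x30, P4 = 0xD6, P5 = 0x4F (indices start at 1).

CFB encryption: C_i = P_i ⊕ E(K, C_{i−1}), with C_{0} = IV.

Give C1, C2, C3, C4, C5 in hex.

C1 = 0x85, C2 = 0x12, C3 = 0x15, C4 = 0xF4, C5 = 0x8C

C1: E(K, 0x98) = 0x9F; 0x1A ⊕ 0x9F = 0x85.
C2: E(K, 0x85) = 0x92; 0x80 ⊕ 0x92 = 0x12.
C3: E(K, 0x12) = 0x25; 0x30 ⊕ 0x25 = 0x15.
C4: E(K, 0x15) = 0x22; 0xD6 ⊕ 0x22 = 0xF4.
C5: E(K, 0xF4) = 0xC3; 0x4F ⊕ 0xC3 = 0x8C.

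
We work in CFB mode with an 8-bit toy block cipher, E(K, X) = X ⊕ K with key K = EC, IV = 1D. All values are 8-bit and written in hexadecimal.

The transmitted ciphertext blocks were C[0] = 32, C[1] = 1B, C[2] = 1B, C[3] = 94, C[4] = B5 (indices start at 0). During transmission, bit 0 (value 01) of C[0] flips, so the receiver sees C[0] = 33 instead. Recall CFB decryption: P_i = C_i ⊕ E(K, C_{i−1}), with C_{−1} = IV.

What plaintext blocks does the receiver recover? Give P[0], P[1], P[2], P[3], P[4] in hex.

P[0] = C2, P[1] = C4, P[2] = EC, P[3] = 63, P[4] = CD

Only C[0] changed, to 33. In CFB, a change in C_i flips the same bit in P_i and garbles P_{i+1}. Decrypting the received ciphertext:
P[0]: E(K, 1D) = F1; 33 ⊕ F1 = C2.
P[1]: E(K, 33) = DF; 1B ⊕ DF = C4.
P[2]: E(K, 1B) = F7; 1B ⊕ F7 = EC.
P[3]: E(K, 1B) = F7; 94 ⊕ F7 = 63.
P[4]: E(K, 94) = 78; B5 ⊕ 78 = CD.
Blocks that differ from the original plaintext: P[0], P[1].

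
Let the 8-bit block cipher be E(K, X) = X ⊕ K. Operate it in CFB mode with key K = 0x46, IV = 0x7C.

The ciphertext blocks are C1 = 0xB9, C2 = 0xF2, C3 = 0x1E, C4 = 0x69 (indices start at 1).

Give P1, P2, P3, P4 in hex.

P1 = 0x83, P2 = 0x0D, P3 = 0xAA, P4 = 0x31

CFB decryption: P_i = C_i ⊕ E(K, C_{i−1}), with C_{0} = IV.
P1: E(K, 0x7C) = 0x3A; 0xB9 ⊕ 0x3A = 0x83.
P2: E(K, 0xB9) = 0xFF; 0xF2 ⊕ 0xFF = 0x0D.
P3: E(K, 0xF2) = 0xB4; 0x1E ⊕ 0xB4 = 0xAA.
P4: E(K, 0x1E) = 0x58; 0x69 ⊕ 0x58 = 0x31.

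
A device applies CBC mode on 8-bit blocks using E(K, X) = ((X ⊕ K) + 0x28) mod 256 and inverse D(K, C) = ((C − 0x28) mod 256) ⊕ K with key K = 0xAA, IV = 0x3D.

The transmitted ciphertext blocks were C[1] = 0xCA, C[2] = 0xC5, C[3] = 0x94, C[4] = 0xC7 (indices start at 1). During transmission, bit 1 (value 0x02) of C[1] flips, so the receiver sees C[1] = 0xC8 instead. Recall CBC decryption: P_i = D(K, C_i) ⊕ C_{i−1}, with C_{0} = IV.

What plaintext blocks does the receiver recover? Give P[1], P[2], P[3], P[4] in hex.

Only C[1] changed, to 0xC8. In CBC, a change in C_i garbles P_i and flips the same bit in P_{i+1}. Decrypting the received ciphertext:
P[1]: D(K, 0xC8) = 0x0A; 0x0A ⊕ 0x3D = 0x37.
P[2]: D(K, 0xC5) = 0x37; 0x37 ⊕ 0xC8 = 0xFF.
P[3]: D(K, 0x94) = 0xC6; 0xC6 ⊕ 0xC5 = 0x03.
P[4]: D(K, 0xC7) = 0x35; 0x35 ⊕ 0x94 = 0xA1.
Blocks that differ from the original plaintext: P[1], P[2].

P[1] = 0x37, P[2] = 0xFF, P[3] = 0x03, P[4] = 0xA1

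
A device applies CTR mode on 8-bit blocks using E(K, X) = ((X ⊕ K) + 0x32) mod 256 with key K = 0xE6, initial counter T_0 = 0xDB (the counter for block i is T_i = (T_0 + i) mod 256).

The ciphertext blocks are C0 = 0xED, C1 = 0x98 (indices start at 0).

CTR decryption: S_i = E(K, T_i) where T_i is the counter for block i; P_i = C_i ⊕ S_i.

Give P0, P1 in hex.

P0: T = 0xDB, S = E(K, T) = 0x6F; 0xED ⊕ 0x6F = 0x82.
P1: T = 0xDC, S = E(K, T) = 0x6C; 0x98 ⊕ 0x6C = 0xF4.

P0 = 0x82, P1 = 0xF4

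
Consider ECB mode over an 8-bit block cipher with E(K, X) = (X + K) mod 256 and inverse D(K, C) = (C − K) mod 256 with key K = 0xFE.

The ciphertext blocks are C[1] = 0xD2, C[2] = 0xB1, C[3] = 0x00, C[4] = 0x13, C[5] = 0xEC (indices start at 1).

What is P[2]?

P[2] = 0xB3

ECB decryption: P_i = D(K, C_i).
P[2]: D(K, 0xB1) = 0xB3.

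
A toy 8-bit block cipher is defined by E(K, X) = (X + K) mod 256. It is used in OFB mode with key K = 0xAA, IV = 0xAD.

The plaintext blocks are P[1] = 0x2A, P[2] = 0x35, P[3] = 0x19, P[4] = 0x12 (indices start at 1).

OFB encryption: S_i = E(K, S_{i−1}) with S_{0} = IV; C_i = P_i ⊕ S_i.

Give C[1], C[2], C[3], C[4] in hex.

C[1] = 0x7D, C[2] = 0x34, C[3] = 0xB2, C[4] = 0x47

C[1]: S = E(K, 0xAD) = 0x57; 0x2A ⊕ 0x57 = 0x7D.
C[2]: S = E(K, 0x57) = 0x01; 0x35 ⊕ 0x01 = 0x34.
C[3]: S = E(K, 0x01) = 0xAB; 0x19 ⊕ 0xAB = 0xB2.
C[4]: S = E(K, 0xAB) = 0x55; 0x12 ⊕ 0x55 = 0x47.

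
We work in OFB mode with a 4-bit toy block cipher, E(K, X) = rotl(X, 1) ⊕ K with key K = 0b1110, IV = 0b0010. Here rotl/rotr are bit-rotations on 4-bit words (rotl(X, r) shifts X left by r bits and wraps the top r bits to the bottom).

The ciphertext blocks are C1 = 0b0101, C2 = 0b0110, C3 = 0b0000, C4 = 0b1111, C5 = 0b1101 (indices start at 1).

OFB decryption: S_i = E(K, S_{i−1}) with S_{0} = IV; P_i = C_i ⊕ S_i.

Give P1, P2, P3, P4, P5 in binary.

P1: S = E(K, 0b0010) = 0b1010; 0b0101 ⊕ 0b1010 = 0b1111.
P2: S = E(K, 0b1010) = 0b1011; 0b0110 ⊕ 0b1011 = 0b1101.
P3: S = E(K, 0b1011) = 0b1001; 0b0000 ⊕ 0b1001 = 0b1001.
P4: S = E(K, 0b1001) = 0b1101; 0b1111 ⊕ 0b1101 = 0b0010.
P5: S = E(K, 0b1101) = 0b0101; 0b1101 ⊕ 0b0101 = 0b1000.

P1 = 0b1111, P2 = 0b1101, P3 = 0b1001, P4 = 0b0010, P5 = 0b1000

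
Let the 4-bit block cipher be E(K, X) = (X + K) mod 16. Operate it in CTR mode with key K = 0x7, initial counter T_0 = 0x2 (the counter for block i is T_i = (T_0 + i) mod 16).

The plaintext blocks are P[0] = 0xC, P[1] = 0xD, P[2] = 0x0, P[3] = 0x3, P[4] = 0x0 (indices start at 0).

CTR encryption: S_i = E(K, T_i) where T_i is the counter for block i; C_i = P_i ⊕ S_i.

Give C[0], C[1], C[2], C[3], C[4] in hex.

C[0] = 0x5, C[1] = 0x7, C[2] = 0xB, C[3] = 0xF, C[4] = 0xD

C[0]: T = 0x2, S = E(K, T) = 0x9; 0xC ⊕ 0x9 = 0x5.
C[1]: T = 0x3, S = E(K, T) = 0xA; 0xD ⊕ 0xA = 0x7.
C[2]: T = 0x4, S = E(K, T) = 0xB; 0x0 ⊕ 0xB = 0xB.
C[3]: T = 0x5, S = E(K, T) = 0xC; 0x3 ⊕ 0xC = 0xF.
C[4]: T = 0x6, S = E(K, T) = 0xD; 0x0 ⊕ 0xD = 0xD.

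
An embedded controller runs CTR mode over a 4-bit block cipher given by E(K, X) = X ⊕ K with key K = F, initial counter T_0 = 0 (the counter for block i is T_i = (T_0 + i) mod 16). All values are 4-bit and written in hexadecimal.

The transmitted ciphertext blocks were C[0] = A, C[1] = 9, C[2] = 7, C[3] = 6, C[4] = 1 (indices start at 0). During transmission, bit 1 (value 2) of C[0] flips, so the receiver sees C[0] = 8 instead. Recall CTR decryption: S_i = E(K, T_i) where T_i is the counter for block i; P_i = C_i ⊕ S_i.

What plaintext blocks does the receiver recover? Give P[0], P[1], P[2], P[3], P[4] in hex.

P[0] = 7, P[1] = 7, P[2] = A, P[3] = A, P[4] = A

Only C[0] changed, to 8. In CTR, a change in C_i flips the same bit in P_i only; the keystream is unaffected. Decrypting the received ciphertext:
P[0]: T = 0, S = E(K, T) = F; 8 ⊕ F = 7.
P[1]: T = 1, S = E(K, T) = E; 9 ⊕ E = 7.
P[2]: T = 2, S = E(K, T) = D; 7 ⊕ D = A.
P[3]: T = 3, S = E(K, T) = C; 6 ⊕ C = A.
P[4]: T = 4, S = E(K, T) = B; 1 ⊕ B = A.
Blocks that differ from the original plaintext: P[0].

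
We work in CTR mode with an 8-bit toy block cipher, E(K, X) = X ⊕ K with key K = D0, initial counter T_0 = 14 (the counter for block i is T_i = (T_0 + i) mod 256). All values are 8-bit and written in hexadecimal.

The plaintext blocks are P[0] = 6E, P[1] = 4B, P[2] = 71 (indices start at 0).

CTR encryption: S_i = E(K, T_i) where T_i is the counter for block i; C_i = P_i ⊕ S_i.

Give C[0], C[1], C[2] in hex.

C[0] = AA, C[1] = 8E, C[2] = B7

C[0]: T = 14, S = E(K, T) = C4; 6E ⊕ C4 = AA.
C[1]: T = 15, S = E(K, T) = C5; 4B ⊕ C5 = 8E.
C[2]: T = 16, S = E(K, T) = C6; 71 ⊕ C6 = B7.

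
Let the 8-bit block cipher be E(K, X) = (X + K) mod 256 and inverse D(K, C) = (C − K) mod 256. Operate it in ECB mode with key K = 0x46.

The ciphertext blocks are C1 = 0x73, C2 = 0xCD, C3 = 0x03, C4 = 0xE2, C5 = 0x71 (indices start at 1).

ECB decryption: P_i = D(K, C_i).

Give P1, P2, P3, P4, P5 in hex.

P1: D(K, 0x73) = 0x2D.
P2: D(K, 0xCD) = 0x87.
P3: D(K, 0x03) = 0xBD.
P4: D(K, 0xE2) = 0x9C.
P5: D(K, 0x71) = 0x2B.

P1 = 0x2D, P2 = 0x87, P3 = 0xBD, P4 = 0x9C, P5 = 0x2B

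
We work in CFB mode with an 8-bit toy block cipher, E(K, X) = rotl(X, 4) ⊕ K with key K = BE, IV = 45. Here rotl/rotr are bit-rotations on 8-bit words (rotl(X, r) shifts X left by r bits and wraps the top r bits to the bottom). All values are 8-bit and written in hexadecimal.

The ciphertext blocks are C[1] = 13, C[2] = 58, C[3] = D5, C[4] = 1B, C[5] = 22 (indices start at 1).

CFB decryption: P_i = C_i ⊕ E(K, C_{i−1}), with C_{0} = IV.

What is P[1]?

P[1] = F9

P[1]: E(K, 45) = EA; 13 ⊕ EA = F9.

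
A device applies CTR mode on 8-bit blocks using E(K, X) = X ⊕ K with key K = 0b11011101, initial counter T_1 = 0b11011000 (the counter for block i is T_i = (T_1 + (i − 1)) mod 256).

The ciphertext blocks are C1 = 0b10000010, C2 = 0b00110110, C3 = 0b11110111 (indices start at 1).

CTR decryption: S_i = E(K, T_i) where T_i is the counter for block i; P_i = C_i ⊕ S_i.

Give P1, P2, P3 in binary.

P1: T = 0b11011000, S = E(K, T) = 0b00000101; 0b10000010 ⊕ 0b00000101 = 0b10000111.
P2: T = 0b11011001, S = E(K, T) = 0b00000100; 0b00110110 ⊕ 0b00000100 = 0b00110010.
P3: T = 0b11011010, S = E(K, T) = 0b00000111; 0b11110111 ⊕ 0b00000111 = 0b11110000.

P1 = 0b10000111, P2 = 0b00110010, P3 = 0b11110000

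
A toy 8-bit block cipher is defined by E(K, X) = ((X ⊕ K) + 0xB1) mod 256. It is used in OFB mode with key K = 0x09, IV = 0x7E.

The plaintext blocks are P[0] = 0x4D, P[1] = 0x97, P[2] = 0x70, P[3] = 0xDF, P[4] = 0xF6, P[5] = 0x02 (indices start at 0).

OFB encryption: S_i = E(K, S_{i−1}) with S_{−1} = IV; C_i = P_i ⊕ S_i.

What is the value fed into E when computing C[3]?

C[0]: S = E(K, 0x7E) = 0x28; 0x4D ⊕ 0x28 = 0x65.
C[1]: S = E(K, 0x28) = 0xD2; 0x97 ⊕ 0xD2 = 0x45.
C[2]: S = E(K, 0xD2) = 0x8C; 0x70 ⊕ 0x8C = 0xFC.
C[3]: S = E(K, 0x8C) = 0x36; 0xDF ⊕ 0x36 = 0xE9.
So the input to E for block [3] is 0x8C.

0x8C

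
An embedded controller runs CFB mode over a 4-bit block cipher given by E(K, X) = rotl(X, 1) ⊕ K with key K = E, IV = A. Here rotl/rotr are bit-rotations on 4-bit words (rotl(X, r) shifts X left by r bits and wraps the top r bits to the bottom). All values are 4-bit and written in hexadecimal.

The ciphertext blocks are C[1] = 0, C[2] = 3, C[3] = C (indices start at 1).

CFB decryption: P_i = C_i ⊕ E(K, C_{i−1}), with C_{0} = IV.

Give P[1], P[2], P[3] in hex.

P[1]: E(K, A) = B; 0 ⊕ B = B.
P[2]: E(K, 0) = E; 3 ⊕ E = D.
P[3]: E(K, 3) = 8; C ⊕ 8 = 4.

P[1] = B, P[2] = D, P[3] = 4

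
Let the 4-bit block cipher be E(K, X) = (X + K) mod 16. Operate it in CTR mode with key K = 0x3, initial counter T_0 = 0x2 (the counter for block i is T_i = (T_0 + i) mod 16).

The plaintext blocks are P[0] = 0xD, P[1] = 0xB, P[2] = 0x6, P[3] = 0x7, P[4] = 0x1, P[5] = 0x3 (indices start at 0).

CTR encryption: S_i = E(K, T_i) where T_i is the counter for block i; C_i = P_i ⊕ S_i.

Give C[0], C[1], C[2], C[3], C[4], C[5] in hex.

C[0]: T = 0x2, S = E(K, T) = 0x5; 0xD ⊕ 0x5 = 0x8.
C[1]: T = 0x3, S = E(K, T) = 0x6; 0xB ⊕ 0x6 = 0xD.
C[2]: T = 0x4, S = E(K, T) = 0x7; 0x6 ⊕ 0x7 = 0x1.
C[3]: T = 0x5, S = E(K, T) = 0x8; 0x7 ⊕ 0x8 = 0xF.
C[4]: T = 0x6, S = E(K, T) = 0x9; 0x1 ⊕ 0x9 = 0x8.
C[5]: T = 0x7, S = E(K, T) = 0xA; 0x3 ⊕ 0xA = 0x9.

C[0] = 0x8, C[1] = 0xD, C[2] = 0x1, C[3] = 0xF, C[4] = 0x8, C[5] = 0x9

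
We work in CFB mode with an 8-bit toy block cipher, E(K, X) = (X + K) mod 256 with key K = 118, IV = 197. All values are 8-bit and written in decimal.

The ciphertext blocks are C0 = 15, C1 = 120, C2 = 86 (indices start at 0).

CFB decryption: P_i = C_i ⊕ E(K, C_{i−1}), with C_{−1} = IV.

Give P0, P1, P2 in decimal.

P0: E(K, 197) = 59; 15 ⊕ 59 = 52.
P1: E(K, 15) = 133; 120 ⊕ 133 = 253.
P2: E(K, 120) = 238; 86 ⊕ 238 = 184.

P0 = 52, P1 = 253, P2 = 184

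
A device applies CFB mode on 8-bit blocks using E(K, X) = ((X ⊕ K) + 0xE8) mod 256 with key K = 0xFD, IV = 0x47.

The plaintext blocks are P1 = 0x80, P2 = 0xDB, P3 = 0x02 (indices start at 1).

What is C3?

CFB encryption: C_i = P_i ⊕ E(K, C_{i−1}), with C_{0} = IV.
C1: E(K, 0x47) = 0xA2; 0x80 ⊕ 0xA2 = 0x22.
C2: E(K, 0x22) = 0xC7; 0xDB ⊕ 0xC7 = 0x1C.
C3: E(K, 0x1C) = 0xC9; 0x02 ⊕ 0xC9 = 0xCB.

C3 = 0xCB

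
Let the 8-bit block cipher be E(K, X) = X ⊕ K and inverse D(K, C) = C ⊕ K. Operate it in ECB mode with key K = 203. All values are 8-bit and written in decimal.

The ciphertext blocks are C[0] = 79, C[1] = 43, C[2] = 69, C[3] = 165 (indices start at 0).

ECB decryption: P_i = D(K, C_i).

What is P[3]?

P[3]: D(K, 165) = 110.

P[3] = 110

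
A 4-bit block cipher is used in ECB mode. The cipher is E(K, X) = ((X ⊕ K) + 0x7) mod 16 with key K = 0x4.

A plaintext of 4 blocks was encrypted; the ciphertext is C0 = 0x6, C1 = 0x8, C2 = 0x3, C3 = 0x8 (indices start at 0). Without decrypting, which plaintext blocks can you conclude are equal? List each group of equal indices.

P1 = P3

ECB encrypts each block independently with the same key, so equal ciphertext blocks imply equal plaintext blocks.
C1 = C3 = 0x8, so P1 = P3.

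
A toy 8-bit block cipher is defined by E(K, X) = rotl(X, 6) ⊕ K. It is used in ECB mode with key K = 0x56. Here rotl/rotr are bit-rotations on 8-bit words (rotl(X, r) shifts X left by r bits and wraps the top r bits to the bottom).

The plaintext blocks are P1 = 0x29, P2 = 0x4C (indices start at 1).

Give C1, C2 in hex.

ECB encryption: C_i = E(K, P_i).
C1: E(K, 0x29) = 0x1C.
C2: E(K, 0x4C) = 0x45.

C1 = 0x1C, C2 = 0x45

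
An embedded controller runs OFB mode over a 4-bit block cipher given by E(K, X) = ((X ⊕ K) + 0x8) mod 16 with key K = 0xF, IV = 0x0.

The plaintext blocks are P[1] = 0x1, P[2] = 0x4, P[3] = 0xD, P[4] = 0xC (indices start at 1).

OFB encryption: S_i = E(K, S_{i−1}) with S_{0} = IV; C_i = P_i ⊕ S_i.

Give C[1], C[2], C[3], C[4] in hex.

C[1] = 0x6, C[2] = 0x4, C[3] = 0xA, C[4] = 0xC

C[1]: S = E(K, 0x0) = 0x7; 0x1 ⊕ 0x7 = 0x6.
C[2]: S = E(K, 0x7) = 0x0; 0x4 ⊕ 0x0 = 0x4.
C[3]: S = E(K, 0x0) = 0x7; 0xD ⊕ 0x7 = 0xA.
C[4]: S = E(K, 0x7) = 0x0; 0xC ⊕ 0x0 = 0xC.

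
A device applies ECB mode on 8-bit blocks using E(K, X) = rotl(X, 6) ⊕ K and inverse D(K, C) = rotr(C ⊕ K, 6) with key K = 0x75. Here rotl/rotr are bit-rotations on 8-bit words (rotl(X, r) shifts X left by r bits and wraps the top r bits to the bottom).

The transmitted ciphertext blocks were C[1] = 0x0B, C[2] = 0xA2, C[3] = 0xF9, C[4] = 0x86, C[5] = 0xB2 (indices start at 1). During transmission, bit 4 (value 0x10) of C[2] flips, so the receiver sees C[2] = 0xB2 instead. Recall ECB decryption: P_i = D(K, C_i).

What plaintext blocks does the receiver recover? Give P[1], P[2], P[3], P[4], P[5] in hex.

Only C[2] changed, to 0xB2. In ECB, a change in C_i affects only P_i. Decrypting the received ciphertext:
P[1]: D(K, 0x0B) = 0xF9.
P[2]: D(K, 0xB2) = 0x1F.
P[3]: D(K, 0xF9) = 0x32.
P[4]: D(K, 0x86) = 0xCF.
P[5]: D(K, 0xB2) = 0x1F.
Blocks that differ from the original plaintext: P[2].

P[1] = 0xF9, P[2] = 0x1F, P[3] = 0x32, P[4] = 0xCF, P[5] = 0x1F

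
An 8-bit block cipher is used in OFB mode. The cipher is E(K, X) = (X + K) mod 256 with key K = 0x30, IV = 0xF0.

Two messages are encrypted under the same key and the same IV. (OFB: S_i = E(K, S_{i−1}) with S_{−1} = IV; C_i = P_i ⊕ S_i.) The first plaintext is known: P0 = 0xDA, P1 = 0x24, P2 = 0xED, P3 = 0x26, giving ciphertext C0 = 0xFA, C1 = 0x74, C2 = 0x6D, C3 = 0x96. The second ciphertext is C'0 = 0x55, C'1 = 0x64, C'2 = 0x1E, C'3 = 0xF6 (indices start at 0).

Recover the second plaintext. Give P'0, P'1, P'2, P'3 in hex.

In OFB with a reused IV, both messages share the same keystream S_i, so C_i ⊕ C'_i = P_i ⊕ P'_i and thus P'_i = P_i ⊕ C_i ⊕ C'_i.
P'0: 0xDA ⊕ 0xFA ⊕ 0x55 = 0x75.
P'1: 0x24 ⊕ 0x74 ⊕ 0x64 = 0x34.
P'2: 0xED ⊕ 0x6D ⊕ 0x1E = 0x9E.
P'3: 0x26 ⊕ 0x96 ⊕ 0xF6 = 0x46.

P'0 = 0x75, P'1 = 0x34, P'2 = 0x9E, P'3 = 0x46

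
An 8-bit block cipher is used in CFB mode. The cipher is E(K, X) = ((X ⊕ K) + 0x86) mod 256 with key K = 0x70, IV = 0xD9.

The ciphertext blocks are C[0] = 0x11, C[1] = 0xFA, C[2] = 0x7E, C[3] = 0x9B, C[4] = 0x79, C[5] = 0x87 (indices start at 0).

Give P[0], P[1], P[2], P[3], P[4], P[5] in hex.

P[0] = 0x3E, P[1] = 0x1D, P[2] = 0x6E, P[3] = 0x0F, P[4] = 0x08, P[5] = 0x08

CFB decryption: P_i = C_i ⊕ E(K, C_{i−1}), with C_{−1} = IV.
P[0]: E(K, 0xD9) = 0x2F; 0x11 ⊕ 0x2F = 0x3E.
P[1]: E(K, 0x11) = 0xE7; 0xFA ⊕ 0xE7 = 0x1D.
P[2]: E(K, 0xFA) = 0x10; 0x7E ⊕ 0x10 = 0x6E.
P[3]: E(K, 0x7E) = 0x94; 0x9B ⊕ 0x94 = 0x0F.
P[4]: E(K, 0x9B) = 0x71; 0x79 ⊕ 0x71 = 0x08.
P[5]: E(K, 0x79) = 0x8F; 0x87 ⊕ 0x8F = 0x08.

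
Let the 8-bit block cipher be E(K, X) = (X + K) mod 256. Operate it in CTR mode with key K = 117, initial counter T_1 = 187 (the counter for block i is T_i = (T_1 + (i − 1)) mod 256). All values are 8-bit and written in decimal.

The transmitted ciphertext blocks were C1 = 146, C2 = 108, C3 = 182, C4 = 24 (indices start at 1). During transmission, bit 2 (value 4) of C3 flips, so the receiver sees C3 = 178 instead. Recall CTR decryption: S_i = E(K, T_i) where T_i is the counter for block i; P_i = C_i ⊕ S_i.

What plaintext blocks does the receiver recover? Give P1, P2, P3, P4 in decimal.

P1 = 162, P2 = 93, P3 = 128, P4 = 43

Only C3 changed, to 178. In CTR, a change in C_i flips the same bit in P_i only; the keystream is unaffected. Decrypting the received ciphertext:
P1: T = 187, S = E(K, T) = 48; 146 ⊕ 48 = 162.
P2: T = 188, S = E(K, T) = 49; 108 ⊕ 49 = 93.
P3: T = 189, S = E(K, T) = 50; 178 ⊕ 50 = 128.
P4: T = 190, S = E(K, T) = 51; 24 ⊕ 51 = 43.
Blocks that differ from the original plaintext: P3.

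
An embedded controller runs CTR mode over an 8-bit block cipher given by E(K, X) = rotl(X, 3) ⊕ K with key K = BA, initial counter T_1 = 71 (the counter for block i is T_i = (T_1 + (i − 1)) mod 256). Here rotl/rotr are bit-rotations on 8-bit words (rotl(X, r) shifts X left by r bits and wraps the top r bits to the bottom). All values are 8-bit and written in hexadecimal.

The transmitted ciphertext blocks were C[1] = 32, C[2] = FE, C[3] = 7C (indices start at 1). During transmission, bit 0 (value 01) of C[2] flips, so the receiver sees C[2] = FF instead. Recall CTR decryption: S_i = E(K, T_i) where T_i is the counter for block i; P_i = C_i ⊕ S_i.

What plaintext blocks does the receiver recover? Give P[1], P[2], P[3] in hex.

P[1] = 03, P[2] = D6, P[3] = 5D

Only C[2] changed, to FF. In CTR, a change in C_i flips the same bit in P_i only; the keystream is unaffected. Decrypting the received ciphertext:
P[1]: T = 71, S = E(K, T) = 31; 32 ⊕ 31 = 03.
P[2]: T = 72, S = E(K, T) = 29; FF ⊕ 29 = D6.
P[3]: T = 73, S = E(K, T) = 21; 7C ⊕ 21 = 5D.
Blocks that differ from the original plaintext: P[2].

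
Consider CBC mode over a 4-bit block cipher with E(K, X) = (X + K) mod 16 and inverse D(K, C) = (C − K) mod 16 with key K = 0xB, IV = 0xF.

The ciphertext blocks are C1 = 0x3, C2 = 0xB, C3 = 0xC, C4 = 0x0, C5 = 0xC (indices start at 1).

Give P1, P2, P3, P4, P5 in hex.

CBC decryption: P_i = D(K, C_i) ⊕ C_{i−1}, with C_{0} = IV.
P1: D(K, 0x3) = 0x8; 0x8 ⊕ 0xF = 0x7.
P2: D(K, 0xB) = 0x0; 0x0 ⊕ 0x3 = 0x3.
P3: D(K, 0xC) = 0x1; 0x1 ⊕ 0xB = 0xA.
P4: D(K, 0x0) = 0x5; 0x5 ⊕ 0xC = 0x9.
P5: D(K, 0xC) = 0x1; 0x1 ⊕ 0x0 = 0x1.

P1 = 0x7, P2 = 0x3, P3 = 0xA, P4 = 0x9, P5 = 0x1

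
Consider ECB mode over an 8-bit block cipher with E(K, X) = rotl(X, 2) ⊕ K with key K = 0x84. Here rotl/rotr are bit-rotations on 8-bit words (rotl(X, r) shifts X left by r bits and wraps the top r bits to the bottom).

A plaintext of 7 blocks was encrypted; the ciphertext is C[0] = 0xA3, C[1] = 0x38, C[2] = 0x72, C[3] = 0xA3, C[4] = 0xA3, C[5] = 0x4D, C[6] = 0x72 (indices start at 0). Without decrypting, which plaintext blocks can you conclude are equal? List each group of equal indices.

ECB encrypts each block independently with the same key, so equal ciphertext blocks imply equal plaintext blocks.
C[0] = C[3] = C[4] = 0xA3, so P[0] = P[3] = P[4].
C[2] = C[6] = 0x72, so P[2] = P[6].

P[0] = P[3] = P[4]; P[2] = P[6]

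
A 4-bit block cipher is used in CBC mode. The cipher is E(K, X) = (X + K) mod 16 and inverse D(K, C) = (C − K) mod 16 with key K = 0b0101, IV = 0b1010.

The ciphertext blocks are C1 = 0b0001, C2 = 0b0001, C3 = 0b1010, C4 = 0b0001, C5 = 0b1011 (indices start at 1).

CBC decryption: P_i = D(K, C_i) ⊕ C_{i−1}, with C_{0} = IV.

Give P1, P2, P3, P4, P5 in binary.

P1: D(K, 0b0001) = 0b1100; 0b1100 ⊕ 0b1010 = 0b0110.
P2: D(K, 0b0001) = 0b1100; 0b1100 ⊕ 0b0001 = 0b1101.
P3: D(K, 0b1010) = 0b0101; 0b0101 ⊕ 0b0001 = 0b0100.
P4: D(K, 0b0001) = 0b1100; 0b1100 ⊕ 0b1010 = 0b0110.
P5: D(K, 0b1011) = 0b0110; 0b0110 ⊕ 0b0001 = 0b0111.

P1 = 0b0110, P2 = 0b1101, P3 = 0b0100, P4 = 0b0110, P5 = 0b0111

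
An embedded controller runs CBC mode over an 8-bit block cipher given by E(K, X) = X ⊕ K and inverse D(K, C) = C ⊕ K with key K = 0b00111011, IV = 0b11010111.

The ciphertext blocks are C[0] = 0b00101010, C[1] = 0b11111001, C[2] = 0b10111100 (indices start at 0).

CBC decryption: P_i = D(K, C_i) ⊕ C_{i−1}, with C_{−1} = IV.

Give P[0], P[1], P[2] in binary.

P[0]: D(K, 0b00101010) = 0b00010001; 0b00010001 ⊕ 0b11010111 = 0b11000110.
P[1]: D(K, 0b11111001) = 0b11000010; 0b11000010 ⊕ 0b00101010 = 0b11101000.
P[2]: D(K, 0b10111100) = 0b10000111; 0b10000111 ⊕ 0b11111001 = 0b01111110.

P[0] = 0b11000110, P[1] = 0b11101000, P[2] = 0b01111110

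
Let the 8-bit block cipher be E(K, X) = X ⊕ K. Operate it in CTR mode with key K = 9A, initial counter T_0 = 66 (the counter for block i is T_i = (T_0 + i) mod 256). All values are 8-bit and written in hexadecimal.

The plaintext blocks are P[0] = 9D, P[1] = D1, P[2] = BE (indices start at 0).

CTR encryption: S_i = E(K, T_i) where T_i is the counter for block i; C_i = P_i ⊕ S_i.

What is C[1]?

C[0]: T = 66, S = E(K, T) = FC; 9D ⊕ FC = 61.
C[1]: T = 67, S = E(K, T) = FD; D1 ⊕ FD = 2C.

C[1] = 2C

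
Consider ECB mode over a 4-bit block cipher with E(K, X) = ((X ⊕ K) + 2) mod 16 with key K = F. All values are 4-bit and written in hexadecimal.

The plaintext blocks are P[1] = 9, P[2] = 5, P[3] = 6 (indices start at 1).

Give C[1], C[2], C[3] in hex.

C[1] = 8, C[2] = C, C[3] = B

ECB encryption: C_i = E(K, P_i).
C[1]: E(K, 9) = 8.
C[2]: E(K, 5) = C.
C[3]: E(K, 6) = B.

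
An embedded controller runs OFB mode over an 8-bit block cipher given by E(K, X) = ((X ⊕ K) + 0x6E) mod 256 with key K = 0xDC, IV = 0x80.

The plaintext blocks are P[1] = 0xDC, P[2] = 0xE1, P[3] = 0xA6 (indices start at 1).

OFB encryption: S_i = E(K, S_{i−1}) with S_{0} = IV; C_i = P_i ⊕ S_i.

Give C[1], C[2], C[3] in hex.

C[1] = 0x16, C[2] = 0x65, C[3] = 0x60

C[1]: S = E(K, 0x80) = 0xCA; 0xDC ⊕ 0xCA = 0x16.
C[2]: S = E(K, 0xCA) = 0x84; 0xE1 ⊕ 0x84 = 0x65.
C[3]: S = E(K, 0x84) = 0xC6; 0xA6 ⊕ 0xC6 = 0x60.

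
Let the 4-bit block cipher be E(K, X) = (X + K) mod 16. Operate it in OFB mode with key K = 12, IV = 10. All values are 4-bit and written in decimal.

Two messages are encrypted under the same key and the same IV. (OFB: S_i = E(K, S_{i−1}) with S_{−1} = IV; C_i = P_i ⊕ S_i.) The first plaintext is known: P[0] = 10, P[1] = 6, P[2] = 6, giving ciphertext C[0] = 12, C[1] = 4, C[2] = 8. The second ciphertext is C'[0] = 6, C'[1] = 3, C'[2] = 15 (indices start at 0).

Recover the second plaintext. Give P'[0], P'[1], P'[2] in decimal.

In OFB with a reused IV, both messages share the same keystream S_i, so C_i ⊕ C'_i = P_i ⊕ P'_i and thus P'_i = P_i ⊕ C_i ⊕ C'_i.
P'[0]: 10 ⊕ 12 ⊕ 6 = 0.
P'[1]: 6 ⊕ 4 ⊕ 3 = 1.
P'[2]: 6 ⊕ 8 ⊕ 15 = 1.

P'[0] = 0, P'[1] = 1, P'[2] = 1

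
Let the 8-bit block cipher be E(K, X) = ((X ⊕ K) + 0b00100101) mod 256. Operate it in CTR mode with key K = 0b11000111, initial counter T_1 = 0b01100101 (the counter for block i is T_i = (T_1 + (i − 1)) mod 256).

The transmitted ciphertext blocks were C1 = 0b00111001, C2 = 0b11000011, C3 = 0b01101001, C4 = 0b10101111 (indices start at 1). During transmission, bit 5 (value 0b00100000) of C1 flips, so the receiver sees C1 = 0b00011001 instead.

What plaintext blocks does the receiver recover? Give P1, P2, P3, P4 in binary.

CTR decryption: S_i = E(K, T_i) where T_i is the counter for block i; P_i = C_i ⊕ S_i.
Only C1 changed, to 0b00011001. In CTR, a change in C_i flips the same bit in P_i only; the keystream is unaffected. Decrypting the received ciphertext:
P1: T = 0b01100101, S = E(K, T) = 0b11000111; 0b00011001 ⊕ 0b11000111 = 0b11011110.
P2: T = 0b01100110, S = E(K, T) = 0b11000110; 0b11000011 ⊕ 0b11000110 = 0b00000101.
P3: T = 0b01100111, S = E(K, T) = 0b11000101; 0b01101001 ⊕ 0b11000101 = 0b10101100.
P4: T = 0b01101000, S = E(K, T) = 0b11010100; 0b10101111 ⊕ 0b11010100 = 0b01111011.
Blocks that differ from the original plaintext: P1.

P1 = 0b11011110, P2 = 0b00000101, P3 = 0b10101100, P4 = 0b01111011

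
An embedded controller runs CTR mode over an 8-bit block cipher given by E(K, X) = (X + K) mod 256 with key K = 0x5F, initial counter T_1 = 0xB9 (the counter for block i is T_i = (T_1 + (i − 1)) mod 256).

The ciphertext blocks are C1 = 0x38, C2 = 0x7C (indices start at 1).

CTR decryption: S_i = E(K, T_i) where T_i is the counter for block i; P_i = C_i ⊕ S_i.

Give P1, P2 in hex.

P1 = 0x20, P2 = 0x65

P1: T = 0xB9, S = E(K, T) = 0x18; 0x38 ⊕ 0x18 = 0x20.
P2: T = 0xBA, S = E(K, T) = 0x19; 0x7C ⊕ 0x19 = 0x65.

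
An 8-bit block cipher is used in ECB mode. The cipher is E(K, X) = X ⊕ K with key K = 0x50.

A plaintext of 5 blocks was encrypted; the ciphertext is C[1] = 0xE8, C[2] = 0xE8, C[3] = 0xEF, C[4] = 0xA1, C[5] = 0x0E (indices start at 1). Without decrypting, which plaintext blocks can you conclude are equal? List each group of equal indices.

P[1] = P[2]

ECB encrypts each block independently with the same key, so equal ciphertext blocks imply equal plaintext blocks.
C[1] = C[2] = 0xE8, so P[1] = P[2].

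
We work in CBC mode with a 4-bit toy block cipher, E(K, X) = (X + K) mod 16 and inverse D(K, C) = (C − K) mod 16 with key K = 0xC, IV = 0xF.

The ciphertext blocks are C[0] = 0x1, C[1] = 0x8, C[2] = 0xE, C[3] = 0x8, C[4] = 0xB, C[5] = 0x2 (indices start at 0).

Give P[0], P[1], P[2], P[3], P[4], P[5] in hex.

P[0] = 0xA, P[1] = 0xD, P[2] = 0xA, P[3] = 0x2, P[4] = 0x7, P[5] = 0xD

CBC decryption: P_i = D(K, C_i) ⊕ C_{i−1}, with C_{−1} = IV.
P[0]: D(K, 0x1) = 0x5; 0x5 ⊕ 0xF = 0xA.
P[1]: D(K, 0x8) = 0xC; 0xC ⊕ 0x1 = 0xD.
P[2]: D(K, 0xE) = 0x2; 0x2 ⊕ 0x8 = 0xA.
P[3]: D(K, 0x8) = 0xC; 0xC ⊕ 0xE = 0x2.
P[4]: D(K, 0xB) = 0xF; 0xF ⊕ 0x8 = 0x7.
P[5]: D(K, 0x2) = 0x6; 0x6 ⊕ 0xB = 0xD.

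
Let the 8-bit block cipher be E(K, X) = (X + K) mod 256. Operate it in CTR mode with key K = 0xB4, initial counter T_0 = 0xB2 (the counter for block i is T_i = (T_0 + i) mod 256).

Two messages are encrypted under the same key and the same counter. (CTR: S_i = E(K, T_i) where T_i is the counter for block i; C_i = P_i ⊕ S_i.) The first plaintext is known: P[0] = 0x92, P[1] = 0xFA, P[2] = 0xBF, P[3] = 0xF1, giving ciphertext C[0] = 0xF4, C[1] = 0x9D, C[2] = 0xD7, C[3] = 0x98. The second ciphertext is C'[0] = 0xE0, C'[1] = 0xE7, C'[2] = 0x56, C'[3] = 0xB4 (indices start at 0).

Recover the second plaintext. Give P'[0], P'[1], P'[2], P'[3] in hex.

P'[0] = 0x86, P'[1] = 0x80, P'[2] = 0x3E, P'[3] = 0xDD

In CTR with a reused counter, both messages share the same keystream S_i, so C_i ⊕ C'_i = P_i ⊕ P'_i and thus P'_i = P_i ⊕ C_i ⊕ C'_i.
P'[0]: 0x92 ⊕ 0xF4 ⊕ 0xE0 = 0x86.
P'[1]: 0xFA ⊕ 0x9D ⊕ 0xE7 = 0x80.
P'[2]: 0xBF ⊕ 0xD7 ⊕ 0x56 = 0x3E.
P'[3]: 0xF1 ⊕ 0x98 ⊕ 0xB4 = 0xDD.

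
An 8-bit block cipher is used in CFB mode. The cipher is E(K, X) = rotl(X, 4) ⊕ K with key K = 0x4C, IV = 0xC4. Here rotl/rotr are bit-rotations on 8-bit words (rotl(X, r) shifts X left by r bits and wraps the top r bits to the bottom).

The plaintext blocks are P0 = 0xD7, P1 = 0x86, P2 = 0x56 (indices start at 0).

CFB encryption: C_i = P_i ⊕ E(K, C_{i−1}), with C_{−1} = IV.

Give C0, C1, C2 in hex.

C0: E(K, 0xC4) = 0x00; 0xD7 ⊕ 0x00 = 0xD7.
C1: E(K, 0xD7) = 0x31; 0x86 ⊕ 0x31 = 0xB7.
C2: E(K, 0xB7) = 0x37; 0x56 ⊕ 0x37 = 0x61.

C0 = 0xD7, C1 = 0xB7, C2 = 0x61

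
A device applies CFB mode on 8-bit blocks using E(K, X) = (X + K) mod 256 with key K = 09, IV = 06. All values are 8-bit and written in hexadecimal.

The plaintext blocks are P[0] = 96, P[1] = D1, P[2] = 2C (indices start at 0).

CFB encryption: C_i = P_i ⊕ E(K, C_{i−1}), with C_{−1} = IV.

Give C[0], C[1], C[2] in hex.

C[0]: E(K, 06) = 0F; 96 ⊕ 0F = 99.
C[1]: E(K, 99) = A2; D1 ⊕ A2 = 73.
C[2]: E(K, 73) = 7C; 2C ⊕ 7C = 50.

C[0] = 99, C[1] = 73, C[2] = 50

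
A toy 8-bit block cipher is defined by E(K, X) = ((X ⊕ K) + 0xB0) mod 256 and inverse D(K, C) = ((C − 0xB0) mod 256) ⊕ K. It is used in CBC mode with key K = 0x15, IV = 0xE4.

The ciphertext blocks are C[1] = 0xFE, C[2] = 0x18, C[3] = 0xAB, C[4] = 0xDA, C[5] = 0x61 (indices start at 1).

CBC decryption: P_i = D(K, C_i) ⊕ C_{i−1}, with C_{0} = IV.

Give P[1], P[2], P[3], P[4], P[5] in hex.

P[1] = 0xBF, P[2] = 0x83, P[3] = 0xF6, P[4] = 0x94, P[5] = 0x7E

P[1]: D(K, 0xFE) = 0x5B; 0x5B ⊕ 0xE4 = 0xBF.
P[2]: D(K, 0x18) = 0x7D; 0x7D ⊕ 0xFE = 0x83.
P[3]: D(K, 0xAB) = 0xEE; 0xEE ⊕ 0x18 = 0xF6.
P[4]: D(K, 0xDA) = 0x3F; 0x3F ⊕ 0xAB = 0x94.
P[5]: D(K, 0x61) = 0xA4; 0xA4 ⊕ 0xDA = 0x7E.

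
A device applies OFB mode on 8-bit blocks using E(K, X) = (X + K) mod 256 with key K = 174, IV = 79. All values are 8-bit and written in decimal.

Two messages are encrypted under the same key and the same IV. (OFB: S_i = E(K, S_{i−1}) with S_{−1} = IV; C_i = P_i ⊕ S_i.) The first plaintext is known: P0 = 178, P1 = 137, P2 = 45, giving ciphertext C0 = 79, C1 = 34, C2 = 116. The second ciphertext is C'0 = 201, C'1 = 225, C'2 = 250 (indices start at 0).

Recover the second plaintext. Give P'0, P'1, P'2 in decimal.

P'0 = 52, P'1 = 74, P'2 = 163

In OFB with a reused IV, both messages share the same keystream S_i, so C_i ⊕ C'_i = P_i ⊕ P'_i and thus P'_i = P_i ⊕ C_i ⊕ C'_i.
P'0: 178 ⊕ 79 ⊕ 201 = 52.
P'1: 137 ⊕ 34 ⊕ 225 = 74.
P'2: 45 ⊕ 116 ⊕ 250 = 163.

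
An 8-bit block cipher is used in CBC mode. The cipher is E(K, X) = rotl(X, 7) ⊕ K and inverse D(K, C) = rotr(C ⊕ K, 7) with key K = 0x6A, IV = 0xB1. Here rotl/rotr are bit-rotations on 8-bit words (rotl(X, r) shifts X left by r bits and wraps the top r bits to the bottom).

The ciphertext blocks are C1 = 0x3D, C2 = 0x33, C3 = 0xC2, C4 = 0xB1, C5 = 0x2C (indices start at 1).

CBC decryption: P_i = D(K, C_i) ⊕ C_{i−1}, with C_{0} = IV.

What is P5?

P5 = 0x3D

P5: D(K, 0x2C) = 0x8C; 0x8C ⊕ 0xB1 = 0x3D.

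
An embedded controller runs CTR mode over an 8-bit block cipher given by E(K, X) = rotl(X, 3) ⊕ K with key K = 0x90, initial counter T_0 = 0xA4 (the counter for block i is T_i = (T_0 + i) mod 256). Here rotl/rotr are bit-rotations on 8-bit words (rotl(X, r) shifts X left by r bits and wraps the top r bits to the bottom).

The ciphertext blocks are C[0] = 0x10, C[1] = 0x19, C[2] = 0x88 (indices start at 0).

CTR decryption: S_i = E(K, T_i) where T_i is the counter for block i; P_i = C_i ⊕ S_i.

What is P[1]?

P[1] = 0xA4

P[1]: T = 0xA5, S = E(K, T) = 0xBD; 0x19 ⊕ 0xBD = 0xA4.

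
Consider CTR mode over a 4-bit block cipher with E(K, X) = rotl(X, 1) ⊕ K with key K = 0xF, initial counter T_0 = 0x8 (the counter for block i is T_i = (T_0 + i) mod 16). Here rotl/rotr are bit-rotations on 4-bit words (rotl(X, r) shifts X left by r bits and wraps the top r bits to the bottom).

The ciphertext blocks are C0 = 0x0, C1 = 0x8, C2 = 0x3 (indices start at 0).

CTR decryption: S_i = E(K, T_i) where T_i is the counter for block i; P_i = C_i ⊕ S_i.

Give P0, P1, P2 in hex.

P0: T = 0x8, S = E(K, T) = 0xE; 0x0 ⊕ 0xE = 0xE.
P1: T = 0x9, S = E(K, T) = 0xC; 0x8 ⊕ 0xC = 0x4.
P2: T = 0xA, S = E(K, T) = 0xA; 0x3 ⊕ 0xA = 0x9.

P0 = 0xE, P1 = 0x4, P2 = 0x9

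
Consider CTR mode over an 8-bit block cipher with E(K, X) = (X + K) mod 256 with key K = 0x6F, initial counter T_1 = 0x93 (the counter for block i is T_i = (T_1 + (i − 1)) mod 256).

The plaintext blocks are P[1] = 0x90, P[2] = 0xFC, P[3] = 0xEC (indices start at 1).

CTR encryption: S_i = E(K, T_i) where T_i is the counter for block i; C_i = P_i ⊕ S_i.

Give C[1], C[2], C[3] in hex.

C[1]: T = 0x93, S = E(K, T) = 0x02; 0x90 ⊕ 0x02 = 0x92.
C[2]: T = 0x94, S = E(K, T) = 0x03; 0xFC ⊕ 0x03 = 0xFF.
C[3]: T = 0x95, S = E(K, T) = 0x04; 0xEC ⊕ 0x04 = 0xE8.

C[1] = 0x92, C[2] = 0xFF, C[3] = 0xE8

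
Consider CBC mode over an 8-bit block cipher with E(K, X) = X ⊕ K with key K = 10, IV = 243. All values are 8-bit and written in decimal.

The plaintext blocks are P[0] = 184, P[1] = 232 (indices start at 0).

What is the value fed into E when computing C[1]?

CBC encryption: C_i = E(K, P_i ⊕ C_{i−1}), with C_{−1} = IV.
C[0]: P[0] ⊕ 243 = 75; E(K, 75) = 65.
C[1]: P[1] ⊕ 65 = 169; E(K, 169) = 163.
So the input to E for block [1] is 169.

169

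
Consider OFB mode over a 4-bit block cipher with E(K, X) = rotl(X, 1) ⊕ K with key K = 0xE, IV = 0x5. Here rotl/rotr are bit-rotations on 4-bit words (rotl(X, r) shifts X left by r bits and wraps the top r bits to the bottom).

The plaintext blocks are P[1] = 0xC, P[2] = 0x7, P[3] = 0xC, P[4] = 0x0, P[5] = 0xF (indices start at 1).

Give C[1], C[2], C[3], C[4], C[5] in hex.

OFB encryption: S_i = E(K, S_{i−1}) with S_{0} = IV; C_i = P_i ⊕ S_i.
C[1]: S = E(K, 0x5) = 0x4; 0xC ⊕ 0x4 = 0x8.
C[2]: S = E(K, 0x4) = 0x6; 0x7 ⊕ 0x6 = 0x1.
C[3]: S = E(K, 0x6) = 0x2; 0xC ⊕ 0x2 = 0xE.
C[4]: S = E(K, 0x2) = 0xA; 0x0 ⊕ 0xA = 0xA.
C[5]: S = E(K, 0xA) = 0xB; 0xF ⊕ 0xB = 0x4.

C[1] = 0x8, C[2] = 0x1, C[3] = 0xE, C[4] = 0xA, C[5] = 0x4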